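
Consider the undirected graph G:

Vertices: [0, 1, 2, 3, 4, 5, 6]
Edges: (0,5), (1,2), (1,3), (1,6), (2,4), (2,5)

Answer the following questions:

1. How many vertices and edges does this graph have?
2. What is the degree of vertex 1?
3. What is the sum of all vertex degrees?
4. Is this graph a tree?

Count: 7 vertices, 6 edges.
Vertex 1 has neighbors [2, 3, 6], degree = 3.
Handshaking lemma: 2 * 6 = 12.
A graph is a tree iff it is connected and has exactly n-1 edges. This graph is connected (all 7 vertices in one component) and has 7-1 = 6 edges. It is a tree.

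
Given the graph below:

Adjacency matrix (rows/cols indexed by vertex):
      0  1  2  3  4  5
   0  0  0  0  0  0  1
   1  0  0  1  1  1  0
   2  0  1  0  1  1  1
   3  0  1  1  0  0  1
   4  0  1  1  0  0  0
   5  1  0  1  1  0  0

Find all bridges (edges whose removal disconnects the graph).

A bridge is an edge whose removal increases the number of connected components.
Bridges found: (0,5)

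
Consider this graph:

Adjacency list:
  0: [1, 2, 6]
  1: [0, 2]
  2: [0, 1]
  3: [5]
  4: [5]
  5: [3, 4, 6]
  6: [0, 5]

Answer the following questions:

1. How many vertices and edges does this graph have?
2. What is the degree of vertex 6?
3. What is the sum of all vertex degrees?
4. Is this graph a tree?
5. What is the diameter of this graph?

Count: 7 vertices, 7 edges.
Vertex 6 has neighbors [0, 5], degree = 2.
Handshaking lemma: 2 * 7 = 14.
A tree on 7 vertices has 6 edges. This graph has 7 edges (1 extra). Not a tree.
Diameter (longest shortest path) = 4.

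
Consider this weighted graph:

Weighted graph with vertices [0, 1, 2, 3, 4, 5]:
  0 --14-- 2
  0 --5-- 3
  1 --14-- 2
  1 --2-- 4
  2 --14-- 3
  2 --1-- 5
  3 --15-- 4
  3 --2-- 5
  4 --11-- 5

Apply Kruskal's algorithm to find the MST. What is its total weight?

Applying Kruskal's algorithm (sort edges by weight, add if no cycle):
  Add (2,5) w=1
  Add (1,4) w=2
  Add (3,5) w=2
  Add (0,3) w=5
  Add (4,5) w=11
  Skip (0,2) w=14 (creates cycle)
  Skip (1,2) w=14 (creates cycle)
  Skip (2,3) w=14 (creates cycle)
  Skip (3,4) w=15 (creates cycle)
MST weight = 21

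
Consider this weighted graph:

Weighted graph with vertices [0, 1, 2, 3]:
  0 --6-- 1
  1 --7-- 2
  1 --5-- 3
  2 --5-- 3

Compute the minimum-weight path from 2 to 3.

Using Dijkstra's algorithm from vertex 2:
Shortest path: 2 -> 3
Total weight: 5 = 5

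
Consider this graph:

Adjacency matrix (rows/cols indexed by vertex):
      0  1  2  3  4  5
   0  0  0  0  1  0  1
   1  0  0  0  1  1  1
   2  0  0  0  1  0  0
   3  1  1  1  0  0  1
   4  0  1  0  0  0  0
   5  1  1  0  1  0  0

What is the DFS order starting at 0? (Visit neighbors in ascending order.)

DFS from vertex 0 (neighbors processed in ascending order):
Visit order: 0, 3, 1, 4, 5, 2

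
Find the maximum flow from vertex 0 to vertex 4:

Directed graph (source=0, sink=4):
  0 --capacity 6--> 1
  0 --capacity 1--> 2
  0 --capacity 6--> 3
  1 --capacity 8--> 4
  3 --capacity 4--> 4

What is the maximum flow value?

Computing max flow:
  Flow on (0->1): 6/6
  Flow on (0->3): 4/6
  Flow on (1->4): 6/8
  Flow on (3->4): 4/4
Maximum flow = 10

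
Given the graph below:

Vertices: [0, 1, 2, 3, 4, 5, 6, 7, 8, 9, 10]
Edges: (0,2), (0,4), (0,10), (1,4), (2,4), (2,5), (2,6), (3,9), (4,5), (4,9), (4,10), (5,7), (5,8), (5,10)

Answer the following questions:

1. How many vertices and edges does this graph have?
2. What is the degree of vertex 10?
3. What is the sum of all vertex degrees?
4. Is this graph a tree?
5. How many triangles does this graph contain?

Count: 11 vertices, 14 edges.
Vertex 10 has neighbors [0, 4, 5], degree = 3.
Handshaking lemma: 2 * 14 = 28.
A tree on 11 vertices has 10 edges. This graph has 14 edges (4 extra). Not a tree.
Number of triangles = 4.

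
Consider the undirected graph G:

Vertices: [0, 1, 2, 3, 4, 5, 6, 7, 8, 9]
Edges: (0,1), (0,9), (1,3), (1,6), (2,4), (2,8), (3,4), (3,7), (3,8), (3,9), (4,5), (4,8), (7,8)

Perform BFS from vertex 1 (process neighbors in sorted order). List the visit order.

BFS from vertex 1 (neighbors processed in ascending order):
Visit order: 1, 0, 3, 6, 9, 4, 7, 8, 2, 5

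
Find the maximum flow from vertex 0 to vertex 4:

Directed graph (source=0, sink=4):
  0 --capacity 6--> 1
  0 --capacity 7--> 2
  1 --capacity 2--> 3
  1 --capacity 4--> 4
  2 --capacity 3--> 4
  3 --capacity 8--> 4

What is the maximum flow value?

Computing max flow:
  Flow on (0->1): 6/6
  Flow on (0->2): 3/7
  Flow on (1->3): 2/2
  Flow on (1->4): 4/4
  Flow on (2->4): 3/3
  Flow on (3->4): 2/8
Maximum flow = 9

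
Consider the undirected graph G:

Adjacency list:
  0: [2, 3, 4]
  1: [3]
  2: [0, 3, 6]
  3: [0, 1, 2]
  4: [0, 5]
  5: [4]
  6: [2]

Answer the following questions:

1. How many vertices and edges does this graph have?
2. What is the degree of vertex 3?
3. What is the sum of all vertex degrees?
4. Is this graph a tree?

Count: 7 vertices, 7 edges.
Vertex 3 has neighbors [0, 1, 2], degree = 3.
Handshaking lemma: 2 * 7 = 14.
A tree on 7 vertices has 6 edges. This graph has 7 edges (1 extra). Not a tree.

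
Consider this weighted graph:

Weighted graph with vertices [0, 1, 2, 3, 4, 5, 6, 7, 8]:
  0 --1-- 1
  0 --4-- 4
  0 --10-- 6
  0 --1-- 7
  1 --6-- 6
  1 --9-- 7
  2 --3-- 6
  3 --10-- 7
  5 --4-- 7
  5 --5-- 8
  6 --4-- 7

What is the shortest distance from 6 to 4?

Using Dijkstra's algorithm from vertex 6:
Shortest path: 6 -> 7 -> 0 -> 4
Total weight: 4 + 1 + 4 = 9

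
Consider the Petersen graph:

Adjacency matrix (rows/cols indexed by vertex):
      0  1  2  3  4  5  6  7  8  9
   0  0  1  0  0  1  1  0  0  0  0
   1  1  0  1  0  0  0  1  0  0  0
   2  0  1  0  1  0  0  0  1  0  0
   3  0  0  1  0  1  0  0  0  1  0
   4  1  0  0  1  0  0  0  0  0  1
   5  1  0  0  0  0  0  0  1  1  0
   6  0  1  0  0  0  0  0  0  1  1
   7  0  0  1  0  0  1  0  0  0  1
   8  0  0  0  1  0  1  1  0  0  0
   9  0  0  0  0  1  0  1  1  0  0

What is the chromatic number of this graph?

The Petersen graph contains odd cycles (e.g. the outer 5-cycle), so chi >= 3.
A proper 3-coloring exists (it is a well-known 3-chromatic graph).
Chromatic number = 3.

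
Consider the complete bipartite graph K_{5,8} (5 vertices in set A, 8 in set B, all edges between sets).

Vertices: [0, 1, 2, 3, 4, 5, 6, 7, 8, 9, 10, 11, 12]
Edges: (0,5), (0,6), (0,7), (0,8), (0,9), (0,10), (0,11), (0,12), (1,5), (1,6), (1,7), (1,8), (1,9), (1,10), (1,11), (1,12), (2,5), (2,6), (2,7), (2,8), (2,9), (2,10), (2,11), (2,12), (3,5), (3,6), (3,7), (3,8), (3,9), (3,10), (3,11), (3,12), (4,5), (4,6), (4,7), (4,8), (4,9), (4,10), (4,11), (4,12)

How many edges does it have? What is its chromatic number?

K_{5,8} has 5 * 8 = 40 edges.
Bipartite graphs have chromatic number 2 (color each partition differently).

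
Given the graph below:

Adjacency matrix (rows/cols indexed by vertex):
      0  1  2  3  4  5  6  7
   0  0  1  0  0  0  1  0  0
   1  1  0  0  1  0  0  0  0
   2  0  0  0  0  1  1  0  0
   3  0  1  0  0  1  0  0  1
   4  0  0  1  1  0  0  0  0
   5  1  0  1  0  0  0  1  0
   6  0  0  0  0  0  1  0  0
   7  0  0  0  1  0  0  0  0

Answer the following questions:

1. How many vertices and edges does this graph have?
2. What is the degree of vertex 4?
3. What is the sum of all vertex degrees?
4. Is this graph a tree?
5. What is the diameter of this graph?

Count: 8 vertices, 8 edges.
Vertex 4 has neighbors [2, 3], degree = 2.
Handshaking lemma: 2 * 8 = 16.
A tree on 8 vertices has 7 edges. This graph has 8 edges (1 extra). Not a tree.
Diameter (longest shortest path) = 5.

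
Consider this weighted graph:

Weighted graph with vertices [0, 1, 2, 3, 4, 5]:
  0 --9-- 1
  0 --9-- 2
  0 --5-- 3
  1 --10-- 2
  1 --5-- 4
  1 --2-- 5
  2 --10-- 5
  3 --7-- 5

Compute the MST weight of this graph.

Applying Kruskal's algorithm (sort edges by weight, add if no cycle):
  Add (1,5) w=2
  Add (0,3) w=5
  Add (1,4) w=5
  Add (3,5) w=7
  Add (0,2) w=9
  Skip (0,1) w=9 (creates cycle)
  Skip (1,2) w=10 (creates cycle)
  Skip (2,5) w=10 (creates cycle)
MST weight = 28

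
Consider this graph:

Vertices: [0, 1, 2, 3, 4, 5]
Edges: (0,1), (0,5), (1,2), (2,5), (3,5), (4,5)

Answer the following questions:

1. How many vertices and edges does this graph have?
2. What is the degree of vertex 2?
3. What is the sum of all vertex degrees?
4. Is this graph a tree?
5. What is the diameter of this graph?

Count: 6 vertices, 6 edges.
Vertex 2 has neighbors [1, 5], degree = 2.
Handshaking lemma: 2 * 6 = 12.
A tree on 6 vertices has 5 edges. This graph has 6 edges (1 extra). Not a tree.
Diameter (longest shortest path) = 3.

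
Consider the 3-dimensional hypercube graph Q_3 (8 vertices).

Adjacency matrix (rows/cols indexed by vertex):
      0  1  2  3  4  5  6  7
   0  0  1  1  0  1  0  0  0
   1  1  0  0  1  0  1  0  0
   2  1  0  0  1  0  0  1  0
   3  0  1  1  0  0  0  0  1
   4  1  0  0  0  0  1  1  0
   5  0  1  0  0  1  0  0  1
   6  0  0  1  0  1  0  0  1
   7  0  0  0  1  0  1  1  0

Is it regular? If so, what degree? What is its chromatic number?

In Q_3, every vertex has exactly 3 neighbors (flip one of 3 bits), so it is 3-regular.
Q_3 is bipartite (partition by bit-parity), so chromatic number = 2.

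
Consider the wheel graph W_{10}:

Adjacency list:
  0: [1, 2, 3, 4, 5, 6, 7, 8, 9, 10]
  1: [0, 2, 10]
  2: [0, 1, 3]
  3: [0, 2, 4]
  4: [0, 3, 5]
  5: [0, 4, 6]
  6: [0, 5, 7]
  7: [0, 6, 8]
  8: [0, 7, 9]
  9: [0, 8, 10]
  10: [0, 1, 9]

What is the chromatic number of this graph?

W_{10} = C_{10} plus a hub adjacent to every cycle vertex.
The outer cycle needs 2 colors (even cycle); the hub is adjacent to all of them so needs a fresh color.
Chromatic number = 2 + 1 = 3.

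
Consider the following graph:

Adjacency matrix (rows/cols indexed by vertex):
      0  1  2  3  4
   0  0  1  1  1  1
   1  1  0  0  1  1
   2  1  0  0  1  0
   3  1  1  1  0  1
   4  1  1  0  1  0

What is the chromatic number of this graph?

The graph has a maximum clique of size 4 (lower bound on chromatic number).
A valid 4-coloring: {0: 0, 1: 2, 2: 2, 3: 1, 4: 3}.
Chromatic number = 4.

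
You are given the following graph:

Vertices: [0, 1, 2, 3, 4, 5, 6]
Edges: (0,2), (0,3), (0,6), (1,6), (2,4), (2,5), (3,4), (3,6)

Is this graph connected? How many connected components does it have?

Checking connectivity: the graph has 1 connected component(s).
All vertices are reachable from each other. The graph IS connected.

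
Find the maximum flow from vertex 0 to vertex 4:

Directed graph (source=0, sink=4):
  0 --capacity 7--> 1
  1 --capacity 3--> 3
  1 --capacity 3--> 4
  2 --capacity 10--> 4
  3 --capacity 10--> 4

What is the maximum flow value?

Computing max flow:
  Flow on (0->1): 6/7
  Flow on (1->3): 3/3
  Flow on (1->4): 3/3
  Flow on (3->4): 3/10
Maximum flow = 6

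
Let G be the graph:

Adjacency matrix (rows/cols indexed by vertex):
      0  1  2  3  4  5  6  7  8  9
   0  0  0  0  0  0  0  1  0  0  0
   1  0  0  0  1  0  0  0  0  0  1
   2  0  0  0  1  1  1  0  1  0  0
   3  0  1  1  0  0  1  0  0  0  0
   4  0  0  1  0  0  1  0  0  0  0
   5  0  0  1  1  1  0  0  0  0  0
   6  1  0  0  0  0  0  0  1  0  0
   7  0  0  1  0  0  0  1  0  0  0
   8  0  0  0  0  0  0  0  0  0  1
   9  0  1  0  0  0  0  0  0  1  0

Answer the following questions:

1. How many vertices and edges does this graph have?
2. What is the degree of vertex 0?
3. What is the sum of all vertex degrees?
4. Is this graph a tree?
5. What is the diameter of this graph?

Count: 10 vertices, 11 edges.
Vertex 0 has neighbors [6], degree = 1.
Handshaking lemma: 2 * 11 = 22.
A tree on 10 vertices has 9 edges. This graph has 11 edges (2 extra). Not a tree.
Diameter (longest shortest path) = 7.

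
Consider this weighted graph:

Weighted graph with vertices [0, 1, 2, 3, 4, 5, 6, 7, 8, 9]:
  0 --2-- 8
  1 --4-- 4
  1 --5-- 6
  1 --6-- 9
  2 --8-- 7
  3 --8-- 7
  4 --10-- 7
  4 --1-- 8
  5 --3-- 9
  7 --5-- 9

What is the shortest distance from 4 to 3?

Using Dijkstra's algorithm from vertex 4:
Shortest path: 4 -> 7 -> 3
Total weight: 10 + 8 = 18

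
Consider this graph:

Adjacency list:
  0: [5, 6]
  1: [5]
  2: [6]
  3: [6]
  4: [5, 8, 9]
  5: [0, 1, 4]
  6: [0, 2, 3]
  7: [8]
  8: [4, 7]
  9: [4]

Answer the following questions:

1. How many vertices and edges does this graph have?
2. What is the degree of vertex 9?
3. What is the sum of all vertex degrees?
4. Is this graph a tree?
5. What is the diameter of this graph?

Count: 10 vertices, 9 edges.
Vertex 9 has neighbors [4], degree = 1.
Handshaking lemma: 2 * 9 = 18.
A graph is a tree iff it is connected and has exactly n-1 edges. This graph is connected (all 10 vertices in one component) and has 10-1 = 9 edges. It is a tree.
Diameter (longest shortest path) = 6.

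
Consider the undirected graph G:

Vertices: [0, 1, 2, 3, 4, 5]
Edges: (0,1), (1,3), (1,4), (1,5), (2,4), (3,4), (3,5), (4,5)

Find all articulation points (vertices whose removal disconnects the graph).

An articulation point is a vertex whose removal disconnects the graph.
Articulation points: [1, 4]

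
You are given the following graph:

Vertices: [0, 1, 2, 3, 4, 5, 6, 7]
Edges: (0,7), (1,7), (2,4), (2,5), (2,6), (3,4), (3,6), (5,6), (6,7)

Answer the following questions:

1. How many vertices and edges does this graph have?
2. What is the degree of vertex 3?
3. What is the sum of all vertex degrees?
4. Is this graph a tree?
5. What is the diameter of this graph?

Count: 8 vertices, 9 edges.
Vertex 3 has neighbors [4, 6], degree = 2.
Handshaking lemma: 2 * 9 = 18.
A tree on 8 vertices has 7 edges. This graph has 9 edges (2 extra). Not a tree.
Diameter (longest shortest path) = 4.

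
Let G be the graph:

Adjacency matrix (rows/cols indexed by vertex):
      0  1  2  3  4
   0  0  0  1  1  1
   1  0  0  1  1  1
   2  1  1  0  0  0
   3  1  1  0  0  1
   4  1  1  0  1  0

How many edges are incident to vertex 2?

Vertex 2 has neighbors [0, 1], so deg(2) = 2.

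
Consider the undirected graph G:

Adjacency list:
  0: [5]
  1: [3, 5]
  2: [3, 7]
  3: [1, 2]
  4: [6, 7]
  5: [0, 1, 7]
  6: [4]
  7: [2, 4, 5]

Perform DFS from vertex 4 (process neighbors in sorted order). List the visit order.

DFS from vertex 4 (neighbors processed in ascending order):
Visit order: 4, 6, 7, 2, 3, 1, 5, 0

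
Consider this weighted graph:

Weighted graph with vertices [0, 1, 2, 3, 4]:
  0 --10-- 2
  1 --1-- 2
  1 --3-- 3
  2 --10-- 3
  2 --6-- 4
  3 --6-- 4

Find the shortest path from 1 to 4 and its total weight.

Using Dijkstra's algorithm from vertex 1:
Shortest path: 1 -> 2 -> 4
Total weight: 1 + 6 = 7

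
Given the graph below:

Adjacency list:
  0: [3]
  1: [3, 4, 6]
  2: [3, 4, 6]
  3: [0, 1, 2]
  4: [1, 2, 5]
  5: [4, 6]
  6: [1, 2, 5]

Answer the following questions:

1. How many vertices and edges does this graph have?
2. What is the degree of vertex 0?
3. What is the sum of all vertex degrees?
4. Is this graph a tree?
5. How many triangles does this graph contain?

Count: 7 vertices, 9 edges.
Vertex 0 has neighbors [3], degree = 1.
Handshaking lemma: 2 * 9 = 18.
A tree on 7 vertices has 6 edges. This graph has 9 edges (3 extra). Not a tree.
Number of triangles = 0.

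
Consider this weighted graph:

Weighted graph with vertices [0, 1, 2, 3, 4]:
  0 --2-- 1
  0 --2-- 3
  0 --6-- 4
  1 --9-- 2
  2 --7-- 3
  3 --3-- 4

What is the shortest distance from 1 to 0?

Using Dijkstra's algorithm from vertex 1:
Shortest path: 1 -> 0
Total weight: 2 = 2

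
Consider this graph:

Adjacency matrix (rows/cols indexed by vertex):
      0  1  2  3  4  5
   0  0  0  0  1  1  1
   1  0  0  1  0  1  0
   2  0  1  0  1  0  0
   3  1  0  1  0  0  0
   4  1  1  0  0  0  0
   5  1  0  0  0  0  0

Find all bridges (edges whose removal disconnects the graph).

A bridge is an edge whose removal increases the number of connected components.
Bridges found: (0,5)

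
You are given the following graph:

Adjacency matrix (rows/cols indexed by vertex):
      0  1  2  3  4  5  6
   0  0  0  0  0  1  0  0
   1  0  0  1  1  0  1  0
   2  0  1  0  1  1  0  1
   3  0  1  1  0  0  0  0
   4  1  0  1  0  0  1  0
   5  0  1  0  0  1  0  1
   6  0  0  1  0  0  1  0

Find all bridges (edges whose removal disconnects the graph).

A bridge is an edge whose removal increases the number of connected components.
Bridges found: (0,4)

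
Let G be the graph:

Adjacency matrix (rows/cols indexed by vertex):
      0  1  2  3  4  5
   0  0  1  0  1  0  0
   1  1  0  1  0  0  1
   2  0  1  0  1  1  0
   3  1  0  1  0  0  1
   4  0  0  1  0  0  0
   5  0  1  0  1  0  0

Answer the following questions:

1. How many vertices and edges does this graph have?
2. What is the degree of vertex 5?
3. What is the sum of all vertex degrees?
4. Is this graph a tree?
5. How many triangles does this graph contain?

Count: 6 vertices, 7 edges.
Vertex 5 has neighbors [1, 3], degree = 2.
Handshaking lemma: 2 * 7 = 14.
A tree on 6 vertices has 5 edges. This graph has 7 edges (2 extra). Not a tree.
Number of triangles = 0.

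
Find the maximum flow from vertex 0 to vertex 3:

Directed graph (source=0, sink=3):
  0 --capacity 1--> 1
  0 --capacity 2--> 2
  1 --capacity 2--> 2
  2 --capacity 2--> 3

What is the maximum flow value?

Computing max flow:
  Flow on (0->1): 1/1
  Flow on (0->2): 1/2
  Flow on (1->2): 1/2
  Flow on (2->3): 2/2
Maximum flow = 2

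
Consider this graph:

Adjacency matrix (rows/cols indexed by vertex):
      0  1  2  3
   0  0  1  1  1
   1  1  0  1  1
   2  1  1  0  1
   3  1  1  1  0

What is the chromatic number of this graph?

The graph has a maximum clique of size 4 (lower bound on chromatic number).
A valid 4-coloring: {0: 0, 1: 1, 2: 2, 3: 3}.
Chromatic number = 4.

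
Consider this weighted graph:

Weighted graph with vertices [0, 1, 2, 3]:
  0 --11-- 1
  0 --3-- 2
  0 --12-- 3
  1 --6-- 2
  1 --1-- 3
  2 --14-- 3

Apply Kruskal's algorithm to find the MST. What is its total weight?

Applying Kruskal's algorithm (sort edges by weight, add if no cycle):
  Add (1,3) w=1
  Add (0,2) w=3
  Add (1,2) w=6
  Skip (0,1) w=11 (creates cycle)
  Skip (0,3) w=12 (creates cycle)
  Skip (2,3) w=14 (creates cycle)
MST weight = 10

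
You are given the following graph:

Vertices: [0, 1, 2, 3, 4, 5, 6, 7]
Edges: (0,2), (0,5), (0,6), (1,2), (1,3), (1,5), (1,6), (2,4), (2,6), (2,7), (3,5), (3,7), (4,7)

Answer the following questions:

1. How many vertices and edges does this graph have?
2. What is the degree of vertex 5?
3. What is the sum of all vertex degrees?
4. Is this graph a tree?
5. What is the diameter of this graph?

Count: 8 vertices, 13 edges.
Vertex 5 has neighbors [0, 1, 3], degree = 3.
Handshaking lemma: 2 * 13 = 26.
A tree on 8 vertices has 7 edges. This graph has 13 edges (6 extra). Not a tree.
Diameter (longest shortest path) = 3.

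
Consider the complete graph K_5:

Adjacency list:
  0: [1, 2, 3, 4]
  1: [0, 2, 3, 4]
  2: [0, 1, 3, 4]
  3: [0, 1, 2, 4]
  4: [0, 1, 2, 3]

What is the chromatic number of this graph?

In K_5, every vertex is adjacent to every other vertex.
Each vertex needs a unique color.
Chromatic number = 5.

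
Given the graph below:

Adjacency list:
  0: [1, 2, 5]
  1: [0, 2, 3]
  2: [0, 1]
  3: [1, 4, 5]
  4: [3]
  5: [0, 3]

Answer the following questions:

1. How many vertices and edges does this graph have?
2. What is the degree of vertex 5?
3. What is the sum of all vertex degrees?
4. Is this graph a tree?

Count: 6 vertices, 7 edges.
Vertex 5 has neighbors [0, 3], degree = 2.
Handshaking lemma: 2 * 7 = 14.
A tree on 6 vertices has 5 edges. This graph has 7 edges (2 extra). Not a tree.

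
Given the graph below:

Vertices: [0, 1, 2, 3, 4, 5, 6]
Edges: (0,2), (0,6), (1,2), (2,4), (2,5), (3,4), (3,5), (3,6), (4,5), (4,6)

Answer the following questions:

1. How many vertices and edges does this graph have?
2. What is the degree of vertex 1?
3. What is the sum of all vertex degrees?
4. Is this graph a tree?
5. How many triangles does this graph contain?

Count: 7 vertices, 10 edges.
Vertex 1 has neighbors [2], degree = 1.
Handshaking lemma: 2 * 10 = 20.
A tree on 7 vertices has 6 edges. This graph has 10 edges (4 extra). Not a tree.
Number of triangles = 3.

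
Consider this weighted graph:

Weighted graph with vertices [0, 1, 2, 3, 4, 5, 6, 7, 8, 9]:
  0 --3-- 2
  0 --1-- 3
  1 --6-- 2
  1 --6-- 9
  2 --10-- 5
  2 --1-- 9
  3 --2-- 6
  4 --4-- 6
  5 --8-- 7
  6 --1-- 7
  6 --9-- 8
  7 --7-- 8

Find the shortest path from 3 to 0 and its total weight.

Using Dijkstra's algorithm from vertex 3:
Shortest path: 3 -> 0
Total weight: 1 = 1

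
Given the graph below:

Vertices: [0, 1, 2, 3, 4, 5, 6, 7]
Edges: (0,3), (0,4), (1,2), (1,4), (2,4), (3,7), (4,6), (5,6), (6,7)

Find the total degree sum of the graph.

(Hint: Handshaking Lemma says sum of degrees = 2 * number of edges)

Count edges: 9 edges.
By Handshaking Lemma: sum of degrees = 2 * 9 = 18.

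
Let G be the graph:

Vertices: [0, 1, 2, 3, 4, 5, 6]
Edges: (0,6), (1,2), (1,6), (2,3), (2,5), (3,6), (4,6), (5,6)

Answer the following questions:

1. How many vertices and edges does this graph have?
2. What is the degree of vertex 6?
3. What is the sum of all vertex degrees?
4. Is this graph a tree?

Count: 7 vertices, 8 edges.
Vertex 6 has neighbors [0, 1, 3, 4, 5], degree = 5.
Handshaking lemma: 2 * 8 = 16.
A tree on 7 vertices has 6 edges. This graph has 8 edges (2 extra). Not a tree.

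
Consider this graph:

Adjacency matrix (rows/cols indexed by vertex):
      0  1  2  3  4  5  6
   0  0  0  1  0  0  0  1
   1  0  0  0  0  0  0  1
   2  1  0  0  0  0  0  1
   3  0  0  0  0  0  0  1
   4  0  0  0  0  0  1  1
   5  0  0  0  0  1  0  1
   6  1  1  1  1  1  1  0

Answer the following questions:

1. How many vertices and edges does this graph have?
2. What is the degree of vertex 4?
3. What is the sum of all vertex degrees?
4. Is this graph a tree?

Count: 7 vertices, 8 edges.
Vertex 4 has neighbors [5, 6], degree = 2.
Handshaking lemma: 2 * 8 = 16.
A tree on 7 vertices has 6 edges. This graph has 8 edges (2 extra). Not a tree.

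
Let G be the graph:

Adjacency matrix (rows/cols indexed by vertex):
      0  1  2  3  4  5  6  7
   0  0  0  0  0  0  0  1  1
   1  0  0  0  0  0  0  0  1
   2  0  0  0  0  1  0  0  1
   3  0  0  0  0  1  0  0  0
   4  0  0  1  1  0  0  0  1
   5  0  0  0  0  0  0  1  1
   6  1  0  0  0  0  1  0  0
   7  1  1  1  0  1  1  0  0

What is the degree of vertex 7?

Vertex 7 has neighbors [0, 1, 2, 4, 5], so deg(7) = 5.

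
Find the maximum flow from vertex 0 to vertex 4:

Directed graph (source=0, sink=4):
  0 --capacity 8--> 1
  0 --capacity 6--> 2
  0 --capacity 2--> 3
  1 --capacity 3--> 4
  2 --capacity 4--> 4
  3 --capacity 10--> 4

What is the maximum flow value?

Computing max flow:
  Flow on (0->1): 3/8
  Flow on (0->2): 4/6
  Flow on (0->3): 2/2
  Flow on (1->4): 3/3
  Flow on (2->4): 4/4
  Flow on (3->4): 2/10
Maximum flow = 9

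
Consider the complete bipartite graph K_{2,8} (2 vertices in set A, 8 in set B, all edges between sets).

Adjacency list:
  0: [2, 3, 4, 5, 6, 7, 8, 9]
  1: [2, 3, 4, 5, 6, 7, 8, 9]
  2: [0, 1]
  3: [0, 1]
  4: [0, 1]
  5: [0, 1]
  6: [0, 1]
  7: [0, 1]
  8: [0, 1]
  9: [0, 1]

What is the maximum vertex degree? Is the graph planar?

Set-A vertices have degree 8; set-B vertices have degree 2. Maximum degree = max(2,8) = 8.
min(2,8) <= 2, so K_{2,8} avoids a K_{3,3} subdivision and is planar.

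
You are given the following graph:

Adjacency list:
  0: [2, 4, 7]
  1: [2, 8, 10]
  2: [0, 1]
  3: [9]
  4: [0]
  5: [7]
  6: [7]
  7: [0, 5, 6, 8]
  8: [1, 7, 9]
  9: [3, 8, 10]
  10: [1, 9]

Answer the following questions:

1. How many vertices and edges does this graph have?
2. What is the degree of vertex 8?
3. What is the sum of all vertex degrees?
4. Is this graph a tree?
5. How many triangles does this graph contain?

Count: 11 vertices, 12 edges.
Vertex 8 has neighbors [1, 7, 9], degree = 3.
Handshaking lemma: 2 * 12 = 24.
A tree on 11 vertices has 10 edges. This graph has 12 edges (2 extra). Not a tree.
Number of triangles = 0.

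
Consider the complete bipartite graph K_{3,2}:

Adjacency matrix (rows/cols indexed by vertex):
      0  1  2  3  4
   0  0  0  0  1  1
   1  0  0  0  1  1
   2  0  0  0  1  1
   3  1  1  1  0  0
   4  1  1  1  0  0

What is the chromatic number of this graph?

K_{3,2} is bipartite: vertices split into two independent sets of size 3 and 2.
Color one set 0, the other 1. No adjacent vertices share a color.
Chromatic number = 2.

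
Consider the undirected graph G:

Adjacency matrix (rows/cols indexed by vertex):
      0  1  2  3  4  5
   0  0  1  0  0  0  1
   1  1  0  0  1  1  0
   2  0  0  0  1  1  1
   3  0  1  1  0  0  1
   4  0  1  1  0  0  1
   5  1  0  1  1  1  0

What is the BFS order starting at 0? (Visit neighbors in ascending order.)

BFS from vertex 0 (neighbors processed in ascending order):
Visit order: 0, 1, 5, 3, 4, 2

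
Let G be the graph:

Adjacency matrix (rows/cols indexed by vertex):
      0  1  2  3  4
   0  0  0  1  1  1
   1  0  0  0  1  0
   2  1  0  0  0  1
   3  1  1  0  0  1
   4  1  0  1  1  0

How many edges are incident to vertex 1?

Vertex 1 has neighbors [3], so deg(1) = 1.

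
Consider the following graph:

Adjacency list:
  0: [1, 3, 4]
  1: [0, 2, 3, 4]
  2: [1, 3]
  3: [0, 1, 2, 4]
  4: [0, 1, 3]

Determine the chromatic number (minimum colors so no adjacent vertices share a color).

The graph has a maximum clique of size 4 (lower bound on chromatic number).
A valid 4-coloring: {0: 2, 1: 0, 2: 2, 3: 1, 4: 3}.
Chromatic number = 4.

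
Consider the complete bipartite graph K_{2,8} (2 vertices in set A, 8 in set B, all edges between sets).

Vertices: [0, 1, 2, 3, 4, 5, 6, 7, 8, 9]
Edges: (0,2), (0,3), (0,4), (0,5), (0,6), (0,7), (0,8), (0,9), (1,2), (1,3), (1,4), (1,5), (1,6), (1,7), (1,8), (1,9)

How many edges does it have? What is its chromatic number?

K_{2,8} has 2 * 8 = 16 edges.
Bipartite graphs have chromatic number 2 (color each partition differently).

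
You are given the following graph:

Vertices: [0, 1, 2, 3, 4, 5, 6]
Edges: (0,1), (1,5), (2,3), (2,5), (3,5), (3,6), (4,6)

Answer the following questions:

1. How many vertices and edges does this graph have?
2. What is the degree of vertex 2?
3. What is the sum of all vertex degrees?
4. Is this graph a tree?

Count: 7 vertices, 7 edges.
Vertex 2 has neighbors [3, 5], degree = 2.
Handshaking lemma: 2 * 7 = 14.
A tree on 7 vertices has 6 edges. This graph has 7 edges (1 extra). Not a tree.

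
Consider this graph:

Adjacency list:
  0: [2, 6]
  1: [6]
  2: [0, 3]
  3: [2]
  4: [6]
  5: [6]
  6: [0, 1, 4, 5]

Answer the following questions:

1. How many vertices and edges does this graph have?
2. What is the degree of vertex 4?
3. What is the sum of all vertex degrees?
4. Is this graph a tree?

Count: 7 vertices, 6 edges.
Vertex 4 has neighbors [6], degree = 1.
Handshaking lemma: 2 * 6 = 12.
A graph is a tree iff it is connected and has exactly n-1 edges. This graph is connected (all 7 vertices in one component) and has 7-1 = 6 edges. It is a tree.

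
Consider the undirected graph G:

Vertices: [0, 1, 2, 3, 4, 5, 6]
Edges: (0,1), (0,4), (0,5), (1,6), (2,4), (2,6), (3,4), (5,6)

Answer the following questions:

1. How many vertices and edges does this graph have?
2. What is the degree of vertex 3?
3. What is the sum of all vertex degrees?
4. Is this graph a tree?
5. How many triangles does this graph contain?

Count: 7 vertices, 8 edges.
Vertex 3 has neighbors [4], degree = 1.
Handshaking lemma: 2 * 8 = 16.
A tree on 7 vertices has 6 edges. This graph has 8 edges (2 extra). Not a tree.
Number of triangles = 0.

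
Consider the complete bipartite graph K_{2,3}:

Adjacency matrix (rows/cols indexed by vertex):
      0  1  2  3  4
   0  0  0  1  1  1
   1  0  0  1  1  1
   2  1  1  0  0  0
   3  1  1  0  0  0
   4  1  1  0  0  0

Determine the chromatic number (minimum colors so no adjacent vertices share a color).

K_{2,3} is bipartite: vertices split into two independent sets of size 2 and 3.
Color one set 0, the other 1. No adjacent vertices share a color.
Chromatic number = 2.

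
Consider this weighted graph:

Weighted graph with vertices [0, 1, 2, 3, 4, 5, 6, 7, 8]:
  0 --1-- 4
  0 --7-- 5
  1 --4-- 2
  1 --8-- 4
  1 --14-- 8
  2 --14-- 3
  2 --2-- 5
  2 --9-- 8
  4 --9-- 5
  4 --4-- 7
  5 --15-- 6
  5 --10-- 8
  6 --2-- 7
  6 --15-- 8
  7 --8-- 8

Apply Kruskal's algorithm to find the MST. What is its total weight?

Applying Kruskal's algorithm (sort edges by weight, add if no cycle):
  Add (0,4) w=1
  Add (2,5) w=2
  Add (6,7) w=2
  Add (1,2) w=4
  Add (4,7) w=4
  Add (0,5) w=7
  Skip (1,4) w=8 (creates cycle)
  Add (7,8) w=8
  Skip (2,8) w=9 (creates cycle)
  Skip (4,5) w=9 (creates cycle)
  Skip (5,8) w=10 (creates cycle)
  Skip (1,8) w=14 (creates cycle)
  Add (2,3) w=14
  Skip (5,6) w=15 (creates cycle)
  Skip (6,8) w=15 (creates cycle)
MST weight = 42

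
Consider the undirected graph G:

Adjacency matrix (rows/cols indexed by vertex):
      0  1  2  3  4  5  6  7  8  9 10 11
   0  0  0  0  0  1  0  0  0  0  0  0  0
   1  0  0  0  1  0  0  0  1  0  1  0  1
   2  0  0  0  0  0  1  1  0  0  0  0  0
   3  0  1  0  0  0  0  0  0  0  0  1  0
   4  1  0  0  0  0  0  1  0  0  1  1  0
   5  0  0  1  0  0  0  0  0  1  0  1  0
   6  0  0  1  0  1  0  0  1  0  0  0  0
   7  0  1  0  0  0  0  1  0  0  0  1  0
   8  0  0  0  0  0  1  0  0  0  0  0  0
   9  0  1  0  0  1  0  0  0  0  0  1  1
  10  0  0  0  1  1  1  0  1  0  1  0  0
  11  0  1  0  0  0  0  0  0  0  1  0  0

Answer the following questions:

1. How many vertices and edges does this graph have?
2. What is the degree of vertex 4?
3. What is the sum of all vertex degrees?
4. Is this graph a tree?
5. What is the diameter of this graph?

Count: 12 vertices, 17 edges.
Vertex 4 has neighbors [0, 6, 9, 10], degree = 4.
Handshaking lemma: 2 * 17 = 34.
A tree on 12 vertices has 11 edges. This graph has 17 edges (6 extra). Not a tree.
Diameter (longest shortest path) = 4.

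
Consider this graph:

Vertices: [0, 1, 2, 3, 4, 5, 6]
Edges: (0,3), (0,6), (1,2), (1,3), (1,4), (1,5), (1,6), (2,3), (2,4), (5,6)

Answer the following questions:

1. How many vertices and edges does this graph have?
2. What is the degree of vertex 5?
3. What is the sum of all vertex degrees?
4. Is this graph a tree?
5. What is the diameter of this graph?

Count: 7 vertices, 10 edges.
Vertex 5 has neighbors [1, 6], degree = 2.
Handshaking lemma: 2 * 10 = 20.
A tree on 7 vertices has 6 edges. This graph has 10 edges (4 extra). Not a tree.
Diameter (longest shortest path) = 3.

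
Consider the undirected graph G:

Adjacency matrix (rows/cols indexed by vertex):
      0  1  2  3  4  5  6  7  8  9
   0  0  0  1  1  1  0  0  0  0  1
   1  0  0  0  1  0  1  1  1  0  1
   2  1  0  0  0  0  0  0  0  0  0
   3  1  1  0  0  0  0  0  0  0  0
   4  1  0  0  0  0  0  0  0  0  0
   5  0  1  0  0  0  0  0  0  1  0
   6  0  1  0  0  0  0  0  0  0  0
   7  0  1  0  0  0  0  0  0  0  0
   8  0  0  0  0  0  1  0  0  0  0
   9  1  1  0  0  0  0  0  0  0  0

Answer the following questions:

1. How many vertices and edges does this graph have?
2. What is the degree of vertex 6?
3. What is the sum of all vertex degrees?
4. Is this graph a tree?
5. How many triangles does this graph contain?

Count: 10 vertices, 10 edges.
Vertex 6 has neighbors [1], degree = 1.
Handshaking lemma: 2 * 10 = 20.
A tree on 10 vertices has 9 edges. This graph has 10 edges (1 extra). Not a tree.
Number of triangles = 0.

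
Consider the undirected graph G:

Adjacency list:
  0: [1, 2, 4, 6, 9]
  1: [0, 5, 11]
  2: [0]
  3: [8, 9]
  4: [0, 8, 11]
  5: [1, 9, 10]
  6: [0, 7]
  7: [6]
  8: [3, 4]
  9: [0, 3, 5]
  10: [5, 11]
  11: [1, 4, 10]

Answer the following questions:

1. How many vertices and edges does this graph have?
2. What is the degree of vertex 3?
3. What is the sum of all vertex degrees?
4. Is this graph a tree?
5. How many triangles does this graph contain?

Count: 12 vertices, 15 edges.
Vertex 3 has neighbors [8, 9], degree = 2.
Handshaking lemma: 2 * 15 = 30.
A tree on 12 vertices has 11 edges. This graph has 15 edges (4 extra). Not a tree.
Number of triangles = 0.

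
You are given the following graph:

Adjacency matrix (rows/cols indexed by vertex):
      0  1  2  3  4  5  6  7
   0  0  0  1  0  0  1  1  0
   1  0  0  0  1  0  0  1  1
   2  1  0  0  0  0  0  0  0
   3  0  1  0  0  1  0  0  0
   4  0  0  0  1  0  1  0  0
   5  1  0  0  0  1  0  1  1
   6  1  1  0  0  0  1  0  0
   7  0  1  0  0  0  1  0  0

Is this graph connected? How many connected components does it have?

Checking connectivity: the graph has 1 connected component(s).
All vertices are reachable from each other. The graph IS connected.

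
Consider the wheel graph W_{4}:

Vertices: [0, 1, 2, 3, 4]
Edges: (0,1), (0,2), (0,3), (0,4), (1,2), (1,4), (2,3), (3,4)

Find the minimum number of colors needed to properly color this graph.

W_{4} = C_{4} plus a hub adjacent to every cycle vertex.
The outer cycle needs 2 colors (even cycle); the hub is adjacent to all of them so needs a fresh color.
Chromatic number = 2 + 1 = 3.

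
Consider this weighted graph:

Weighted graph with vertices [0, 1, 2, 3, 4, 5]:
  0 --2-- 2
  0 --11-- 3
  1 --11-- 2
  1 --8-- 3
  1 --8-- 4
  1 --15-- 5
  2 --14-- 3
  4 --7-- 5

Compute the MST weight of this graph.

Applying Kruskal's algorithm (sort edges by weight, add if no cycle):
  Add (0,2) w=2
  Add (4,5) w=7
  Add (1,3) w=8
  Add (1,4) w=8
  Add (0,3) w=11
  Skip (1,2) w=11 (creates cycle)
  Skip (2,3) w=14 (creates cycle)
  Skip (1,5) w=15 (creates cycle)
MST weight = 36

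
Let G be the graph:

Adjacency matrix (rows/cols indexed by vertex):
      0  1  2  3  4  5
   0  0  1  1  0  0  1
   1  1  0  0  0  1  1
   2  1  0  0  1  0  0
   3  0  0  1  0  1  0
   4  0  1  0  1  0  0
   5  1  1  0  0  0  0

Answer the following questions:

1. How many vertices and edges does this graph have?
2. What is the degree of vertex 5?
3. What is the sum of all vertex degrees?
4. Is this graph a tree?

Count: 6 vertices, 7 edges.
Vertex 5 has neighbors [0, 1], degree = 2.
Handshaking lemma: 2 * 7 = 14.
A tree on 6 vertices has 5 edges. This graph has 7 edges (2 extra). Not a tree.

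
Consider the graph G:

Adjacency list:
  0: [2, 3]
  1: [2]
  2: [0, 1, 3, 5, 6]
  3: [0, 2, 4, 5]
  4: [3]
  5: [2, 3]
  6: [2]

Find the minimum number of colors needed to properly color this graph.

The graph has a maximum clique of size 3 (lower bound on chromatic number).
A valid 3-coloring: {0: 2, 1: 1, 2: 0, 3: 1, 4: 0, 5: 2, 6: 1}.
Chromatic number = 3.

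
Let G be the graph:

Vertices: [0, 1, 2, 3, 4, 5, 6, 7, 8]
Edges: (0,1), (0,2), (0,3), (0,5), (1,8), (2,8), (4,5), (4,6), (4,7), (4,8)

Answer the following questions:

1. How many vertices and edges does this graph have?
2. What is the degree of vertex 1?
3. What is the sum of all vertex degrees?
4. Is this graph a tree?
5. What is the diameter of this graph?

Count: 9 vertices, 10 edges.
Vertex 1 has neighbors [0, 8], degree = 2.
Handshaking lemma: 2 * 10 = 20.
A tree on 9 vertices has 8 edges. This graph has 10 edges (2 extra). Not a tree.
Diameter (longest shortest path) = 4.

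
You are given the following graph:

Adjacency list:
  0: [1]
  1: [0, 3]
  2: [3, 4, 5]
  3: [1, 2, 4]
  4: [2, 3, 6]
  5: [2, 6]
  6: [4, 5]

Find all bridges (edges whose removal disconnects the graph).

A bridge is an edge whose removal increases the number of connected components.
Bridges found: (0,1), (1,3)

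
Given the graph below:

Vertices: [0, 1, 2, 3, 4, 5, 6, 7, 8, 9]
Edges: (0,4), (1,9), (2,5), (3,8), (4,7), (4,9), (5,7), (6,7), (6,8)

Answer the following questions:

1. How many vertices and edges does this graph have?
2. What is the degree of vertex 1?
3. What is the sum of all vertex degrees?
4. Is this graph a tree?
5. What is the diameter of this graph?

Count: 10 vertices, 9 edges.
Vertex 1 has neighbors [9], degree = 1.
Handshaking lemma: 2 * 9 = 18.
A graph is a tree iff it is connected and has exactly n-1 edges. This graph is connected (all 10 vertices in one component) and has 10-1 = 9 edges. It is a tree.
Diameter (longest shortest path) = 6.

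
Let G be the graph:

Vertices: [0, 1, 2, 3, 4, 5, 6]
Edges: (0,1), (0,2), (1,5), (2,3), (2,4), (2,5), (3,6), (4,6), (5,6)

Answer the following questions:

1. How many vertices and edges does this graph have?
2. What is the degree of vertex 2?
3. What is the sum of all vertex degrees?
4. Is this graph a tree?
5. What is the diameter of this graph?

Count: 7 vertices, 9 edges.
Vertex 2 has neighbors [0, 3, 4, 5], degree = 4.
Handshaking lemma: 2 * 9 = 18.
A tree on 7 vertices has 6 edges. This graph has 9 edges (3 extra). Not a tree.
Diameter (longest shortest path) = 3.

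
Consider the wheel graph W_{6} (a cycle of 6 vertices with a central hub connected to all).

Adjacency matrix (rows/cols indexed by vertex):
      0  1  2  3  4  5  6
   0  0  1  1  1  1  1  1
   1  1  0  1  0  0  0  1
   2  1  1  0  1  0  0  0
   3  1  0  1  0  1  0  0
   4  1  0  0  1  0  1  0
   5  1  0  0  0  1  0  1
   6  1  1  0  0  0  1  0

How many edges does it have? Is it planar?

Wheel graph W_{6}: 6 cycle edges + 6 spoke edges = 12 edges.
Total vertices: 7.
The graph is planar.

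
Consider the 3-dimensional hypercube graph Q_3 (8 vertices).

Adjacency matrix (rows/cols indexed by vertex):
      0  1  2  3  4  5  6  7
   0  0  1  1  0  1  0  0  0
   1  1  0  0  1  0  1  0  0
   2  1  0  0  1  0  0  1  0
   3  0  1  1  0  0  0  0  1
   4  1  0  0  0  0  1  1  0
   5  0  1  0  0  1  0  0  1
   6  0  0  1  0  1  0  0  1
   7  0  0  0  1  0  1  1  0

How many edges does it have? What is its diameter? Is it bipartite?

The 3-dimensional hypercube Q_3 has 8 vertices and each vertex has degree 3.
Total edges = 8 * 3 / 2 = 12.
Diameter = 3 (max Hamming distance between binary labels).
Hypercubes are bipartite (partition by parity of binary representation).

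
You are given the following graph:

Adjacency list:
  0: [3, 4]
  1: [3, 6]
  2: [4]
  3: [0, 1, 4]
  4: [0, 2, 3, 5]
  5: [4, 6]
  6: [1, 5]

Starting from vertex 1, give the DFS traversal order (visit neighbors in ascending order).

DFS from vertex 1 (neighbors processed in ascending order):
Visit order: 1, 3, 0, 4, 2, 5, 6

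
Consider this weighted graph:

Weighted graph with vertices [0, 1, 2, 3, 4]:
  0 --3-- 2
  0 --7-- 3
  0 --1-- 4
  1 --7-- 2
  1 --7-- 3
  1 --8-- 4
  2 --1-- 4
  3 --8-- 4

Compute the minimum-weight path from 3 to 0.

Using Dijkstra's algorithm from vertex 3:
Shortest path: 3 -> 0
Total weight: 7 = 7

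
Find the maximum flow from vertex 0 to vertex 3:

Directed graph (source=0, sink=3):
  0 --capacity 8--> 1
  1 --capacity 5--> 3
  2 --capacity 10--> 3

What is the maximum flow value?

Computing max flow:
  Flow on (0->1): 5/8
  Flow on (1->3): 5/5
Maximum flow = 5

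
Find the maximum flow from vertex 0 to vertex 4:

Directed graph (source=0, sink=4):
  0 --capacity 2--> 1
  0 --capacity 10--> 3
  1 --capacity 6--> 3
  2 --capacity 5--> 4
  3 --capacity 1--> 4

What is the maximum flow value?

Computing max flow:
  Flow on (0->3): 1/10
  Flow on (3->4): 1/1
Maximum flow = 1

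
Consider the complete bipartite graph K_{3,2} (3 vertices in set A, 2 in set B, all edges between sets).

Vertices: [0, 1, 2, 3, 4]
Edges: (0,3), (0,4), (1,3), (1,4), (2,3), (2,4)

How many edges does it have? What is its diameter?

K_{3,2} has 3 * 2 = 6 edges.
Any vertex reaches any opposite-side vertex in 1 step; same-side vertices reach in 2 steps via any opposite-side vertex.
Diameter = 2.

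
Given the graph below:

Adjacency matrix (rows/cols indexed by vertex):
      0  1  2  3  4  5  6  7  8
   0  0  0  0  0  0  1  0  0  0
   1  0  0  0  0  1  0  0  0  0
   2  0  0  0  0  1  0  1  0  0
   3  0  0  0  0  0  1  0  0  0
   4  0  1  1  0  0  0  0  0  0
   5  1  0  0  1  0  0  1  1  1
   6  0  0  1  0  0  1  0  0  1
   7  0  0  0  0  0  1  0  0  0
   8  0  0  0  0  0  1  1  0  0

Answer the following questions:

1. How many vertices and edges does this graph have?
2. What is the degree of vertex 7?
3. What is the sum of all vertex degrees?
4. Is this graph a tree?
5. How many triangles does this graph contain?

Count: 9 vertices, 9 edges.
Vertex 7 has neighbors [5], degree = 1.
Handshaking lemma: 2 * 9 = 18.
A tree on 9 vertices has 8 edges. This graph has 9 edges (1 extra). Not a tree.
Number of triangles = 1.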